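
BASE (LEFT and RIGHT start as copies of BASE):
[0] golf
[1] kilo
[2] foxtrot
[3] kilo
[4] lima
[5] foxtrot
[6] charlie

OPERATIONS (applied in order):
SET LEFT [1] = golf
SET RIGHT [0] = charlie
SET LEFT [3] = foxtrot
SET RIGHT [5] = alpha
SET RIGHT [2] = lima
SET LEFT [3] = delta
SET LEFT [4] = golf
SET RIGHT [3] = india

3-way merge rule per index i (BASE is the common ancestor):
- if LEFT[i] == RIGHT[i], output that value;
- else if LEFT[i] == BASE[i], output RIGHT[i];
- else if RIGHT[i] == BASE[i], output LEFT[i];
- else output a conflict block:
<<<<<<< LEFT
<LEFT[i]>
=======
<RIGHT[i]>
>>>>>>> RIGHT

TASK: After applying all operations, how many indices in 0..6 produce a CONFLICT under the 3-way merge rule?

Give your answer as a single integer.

Final LEFT:  [golf, golf, foxtrot, delta, golf, foxtrot, charlie]
Final RIGHT: [charlie, kilo, lima, india, lima, alpha, charlie]
i=0: L=golf=BASE, R=charlie -> take RIGHT -> charlie
i=1: L=golf, R=kilo=BASE -> take LEFT -> golf
i=2: L=foxtrot=BASE, R=lima -> take RIGHT -> lima
i=3: BASE=kilo L=delta R=india all differ -> CONFLICT
i=4: L=golf, R=lima=BASE -> take LEFT -> golf
i=5: L=foxtrot=BASE, R=alpha -> take RIGHT -> alpha
i=6: L=charlie R=charlie -> agree -> charlie
Conflict count: 1

Answer: 1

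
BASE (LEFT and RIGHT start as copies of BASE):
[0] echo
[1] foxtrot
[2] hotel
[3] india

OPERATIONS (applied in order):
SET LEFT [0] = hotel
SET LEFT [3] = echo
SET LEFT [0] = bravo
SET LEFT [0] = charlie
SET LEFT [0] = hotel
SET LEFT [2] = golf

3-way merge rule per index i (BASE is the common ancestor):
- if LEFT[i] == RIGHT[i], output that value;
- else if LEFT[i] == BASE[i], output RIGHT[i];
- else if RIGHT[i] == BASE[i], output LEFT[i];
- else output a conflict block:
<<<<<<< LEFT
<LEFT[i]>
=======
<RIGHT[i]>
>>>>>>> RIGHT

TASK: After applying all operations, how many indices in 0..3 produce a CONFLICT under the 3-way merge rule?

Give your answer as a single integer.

Answer: 0

Derivation:
Final LEFT:  [hotel, foxtrot, golf, echo]
Final RIGHT: [echo, foxtrot, hotel, india]
i=0: L=hotel, R=echo=BASE -> take LEFT -> hotel
i=1: L=foxtrot R=foxtrot -> agree -> foxtrot
i=2: L=golf, R=hotel=BASE -> take LEFT -> golf
i=3: L=echo, R=india=BASE -> take LEFT -> echo
Conflict count: 0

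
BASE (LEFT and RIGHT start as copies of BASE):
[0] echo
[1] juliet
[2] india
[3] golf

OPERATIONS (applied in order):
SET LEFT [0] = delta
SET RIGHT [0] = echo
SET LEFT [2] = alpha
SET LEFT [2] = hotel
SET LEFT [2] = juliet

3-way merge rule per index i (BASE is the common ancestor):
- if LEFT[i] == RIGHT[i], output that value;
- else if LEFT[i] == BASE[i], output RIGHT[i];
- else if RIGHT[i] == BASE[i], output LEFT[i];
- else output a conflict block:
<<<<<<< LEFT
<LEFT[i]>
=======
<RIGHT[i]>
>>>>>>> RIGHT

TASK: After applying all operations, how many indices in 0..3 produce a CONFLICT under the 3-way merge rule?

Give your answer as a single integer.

Answer: 0

Derivation:
Final LEFT:  [delta, juliet, juliet, golf]
Final RIGHT: [echo, juliet, india, golf]
i=0: L=delta, R=echo=BASE -> take LEFT -> delta
i=1: L=juliet R=juliet -> agree -> juliet
i=2: L=juliet, R=india=BASE -> take LEFT -> juliet
i=3: L=golf R=golf -> agree -> golf
Conflict count: 0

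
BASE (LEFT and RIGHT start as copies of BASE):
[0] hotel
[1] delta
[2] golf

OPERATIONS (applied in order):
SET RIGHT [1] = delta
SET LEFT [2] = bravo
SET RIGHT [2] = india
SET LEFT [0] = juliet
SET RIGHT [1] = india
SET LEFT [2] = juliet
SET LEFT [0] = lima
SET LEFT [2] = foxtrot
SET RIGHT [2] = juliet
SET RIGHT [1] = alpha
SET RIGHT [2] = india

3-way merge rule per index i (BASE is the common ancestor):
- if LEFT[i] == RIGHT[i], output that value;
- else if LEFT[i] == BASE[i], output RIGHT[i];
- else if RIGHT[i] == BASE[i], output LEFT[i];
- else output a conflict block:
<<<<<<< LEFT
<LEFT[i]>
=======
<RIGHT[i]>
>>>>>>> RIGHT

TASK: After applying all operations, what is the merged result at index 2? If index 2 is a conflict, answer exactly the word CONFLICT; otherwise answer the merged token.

Final LEFT:  [lima, delta, foxtrot]
Final RIGHT: [hotel, alpha, india]
i=0: L=lima, R=hotel=BASE -> take LEFT -> lima
i=1: L=delta=BASE, R=alpha -> take RIGHT -> alpha
i=2: BASE=golf L=foxtrot R=india all differ -> CONFLICT
Index 2 -> CONFLICT

Answer: CONFLICT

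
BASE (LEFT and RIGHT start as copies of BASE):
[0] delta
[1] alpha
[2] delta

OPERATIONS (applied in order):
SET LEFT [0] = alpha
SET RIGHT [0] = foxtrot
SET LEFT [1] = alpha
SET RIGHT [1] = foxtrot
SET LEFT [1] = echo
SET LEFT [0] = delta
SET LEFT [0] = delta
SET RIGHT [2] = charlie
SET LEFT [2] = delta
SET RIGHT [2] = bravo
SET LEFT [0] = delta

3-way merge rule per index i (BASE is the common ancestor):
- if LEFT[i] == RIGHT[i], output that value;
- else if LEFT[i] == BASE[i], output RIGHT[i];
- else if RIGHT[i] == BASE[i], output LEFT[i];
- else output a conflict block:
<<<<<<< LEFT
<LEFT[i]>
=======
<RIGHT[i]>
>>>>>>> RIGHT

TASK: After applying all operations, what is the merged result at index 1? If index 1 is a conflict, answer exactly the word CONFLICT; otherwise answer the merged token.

Answer: CONFLICT

Derivation:
Final LEFT:  [delta, echo, delta]
Final RIGHT: [foxtrot, foxtrot, bravo]
i=0: L=delta=BASE, R=foxtrot -> take RIGHT -> foxtrot
i=1: BASE=alpha L=echo R=foxtrot all differ -> CONFLICT
i=2: L=delta=BASE, R=bravo -> take RIGHT -> bravo
Index 1 -> CONFLICT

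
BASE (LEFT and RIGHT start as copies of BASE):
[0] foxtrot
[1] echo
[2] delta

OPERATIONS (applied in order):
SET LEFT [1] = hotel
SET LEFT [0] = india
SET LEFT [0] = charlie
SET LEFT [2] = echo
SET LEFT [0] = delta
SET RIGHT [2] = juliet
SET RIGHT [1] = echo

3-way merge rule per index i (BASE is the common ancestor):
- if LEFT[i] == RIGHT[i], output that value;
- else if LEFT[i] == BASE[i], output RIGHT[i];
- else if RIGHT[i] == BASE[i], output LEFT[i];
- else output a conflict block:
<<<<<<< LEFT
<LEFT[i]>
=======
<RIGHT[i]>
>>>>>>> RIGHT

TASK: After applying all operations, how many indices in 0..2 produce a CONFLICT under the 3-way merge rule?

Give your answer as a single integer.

Answer: 1

Derivation:
Final LEFT:  [delta, hotel, echo]
Final RIGHT: [foxtrot, echo, juliet]
i=0: L=delta, R=foxtrot=BASE -> take LEFT -> delta
i=1: L=hotel, R=echo=BASE -> take LEFT -> hotel
i=2: BASE=delta L=echo R=juliet all differ -> CONFLICT
Conflict count: 1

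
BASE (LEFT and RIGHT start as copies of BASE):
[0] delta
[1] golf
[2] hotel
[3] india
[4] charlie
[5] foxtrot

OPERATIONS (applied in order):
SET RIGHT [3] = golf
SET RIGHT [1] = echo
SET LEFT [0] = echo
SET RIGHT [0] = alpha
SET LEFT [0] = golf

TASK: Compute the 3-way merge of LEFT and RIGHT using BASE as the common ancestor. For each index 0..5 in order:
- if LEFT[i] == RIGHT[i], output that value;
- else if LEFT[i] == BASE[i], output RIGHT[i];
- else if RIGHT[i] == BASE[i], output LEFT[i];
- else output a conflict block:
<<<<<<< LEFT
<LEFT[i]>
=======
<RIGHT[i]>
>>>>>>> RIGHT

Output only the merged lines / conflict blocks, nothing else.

Final LEFT:  [golf, golf, hotel, india, charlie, foxtrot]
Final RIGHT: [alpha, echo, hotel, golf, charlie, foxtrot]
i=0: BASE=delta L=golf R=alpha all differ -> CONFLICT
i=1: L=golf=BASE, R=echo -> take RIGHT -> echo
i=2: L=hotel R=hotel -> agree -> hotel
i=3: L=india=BASE, R=golf -> take RIGHT -> golf
i=4: L=charlie R=charlie -> agree -> charlie
i=5: L=foxtrot R=foxtrot -> agree -> foxtrot

Answer: <<<<<<< LEFT
golf
=======
alpha
>>>>>>> RIGHT
echo
hotel
golf
charlie
foxtrot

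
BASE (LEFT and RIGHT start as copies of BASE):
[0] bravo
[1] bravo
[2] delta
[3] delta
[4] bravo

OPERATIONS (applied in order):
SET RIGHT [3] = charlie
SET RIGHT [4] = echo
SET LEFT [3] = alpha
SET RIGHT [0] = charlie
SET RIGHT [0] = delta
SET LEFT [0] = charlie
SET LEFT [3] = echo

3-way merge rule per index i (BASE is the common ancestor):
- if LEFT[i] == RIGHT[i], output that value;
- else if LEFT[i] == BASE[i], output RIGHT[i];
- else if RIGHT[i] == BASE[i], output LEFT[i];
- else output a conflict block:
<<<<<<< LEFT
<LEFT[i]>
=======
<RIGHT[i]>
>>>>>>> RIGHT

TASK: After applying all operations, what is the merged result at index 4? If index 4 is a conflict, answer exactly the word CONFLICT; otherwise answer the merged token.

Answer: echo

Derivation:
Final LEFT:  [charlie, bravo, delta, echo, bravo]
Final RIGHT: [delta, bravo, delta, charlie, echo]
i=0: BASE=bravo L=charlie R=delta all differ -> CONFLICT
i=1: L=bravo R=bravo -> agree -> bravo
i=2: L=delta R=delta -> agree -> delta
i=3: BASE=delta L=echo R=charlie all differ -> CONFLICT
i=4: L=bravo=BASE, R=echo -> take RIGHT -> echo
Index 4 -> echo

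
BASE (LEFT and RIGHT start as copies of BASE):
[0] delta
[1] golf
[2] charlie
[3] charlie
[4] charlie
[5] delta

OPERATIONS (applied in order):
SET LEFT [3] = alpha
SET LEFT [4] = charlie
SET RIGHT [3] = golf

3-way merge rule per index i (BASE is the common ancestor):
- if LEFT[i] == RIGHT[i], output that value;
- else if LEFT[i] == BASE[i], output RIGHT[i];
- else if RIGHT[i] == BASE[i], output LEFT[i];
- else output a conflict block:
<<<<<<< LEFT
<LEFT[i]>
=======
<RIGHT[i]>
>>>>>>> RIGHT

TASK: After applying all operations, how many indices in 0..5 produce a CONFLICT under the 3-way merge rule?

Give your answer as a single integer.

Final LEFT:  [delta, golf, charlie, alpha, charlie, delta]
Final RIGHT: [delta, golf, charlie, golf, charlie, delta]
i=0: L=delta R=delta -> agree -> delta
i=1: L=golf R=golf -> agree -> golf
i=2: L=charlie R=charlie -> agree -> charlie
i=3: BASE=charlie L=alpha R=golf all differ -> CONFLICT
i=4: L=charlie R=charlie -> agree -> charlie
i=5: L=delta R=delta -> agree -> delta
Conflict count: 1

Answer: 1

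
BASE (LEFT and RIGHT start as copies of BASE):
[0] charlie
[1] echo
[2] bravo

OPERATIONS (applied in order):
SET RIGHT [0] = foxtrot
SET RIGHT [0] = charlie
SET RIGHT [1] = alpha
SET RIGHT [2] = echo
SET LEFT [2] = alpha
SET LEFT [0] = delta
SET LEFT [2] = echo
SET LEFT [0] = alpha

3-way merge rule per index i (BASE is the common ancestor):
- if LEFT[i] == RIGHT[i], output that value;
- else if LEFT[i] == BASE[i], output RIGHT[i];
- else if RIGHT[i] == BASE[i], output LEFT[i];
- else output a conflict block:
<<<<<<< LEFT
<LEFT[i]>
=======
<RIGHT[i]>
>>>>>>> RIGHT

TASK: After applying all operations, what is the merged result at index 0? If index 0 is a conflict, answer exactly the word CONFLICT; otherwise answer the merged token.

Answer: alpha

Derivation:
Final LEFT:  [alpha, echo, echo]
Final RIGHT: [charlie, alpha, echo]
i=0: L=alpha, R=charlie=BASE -> take LEFT -> alpha
i=1: L=echo=BASE, R=alpha -> take RIGHT -> alpha
i=2: L=echo R=echo -> agree -> echo
Index 0 -> alpha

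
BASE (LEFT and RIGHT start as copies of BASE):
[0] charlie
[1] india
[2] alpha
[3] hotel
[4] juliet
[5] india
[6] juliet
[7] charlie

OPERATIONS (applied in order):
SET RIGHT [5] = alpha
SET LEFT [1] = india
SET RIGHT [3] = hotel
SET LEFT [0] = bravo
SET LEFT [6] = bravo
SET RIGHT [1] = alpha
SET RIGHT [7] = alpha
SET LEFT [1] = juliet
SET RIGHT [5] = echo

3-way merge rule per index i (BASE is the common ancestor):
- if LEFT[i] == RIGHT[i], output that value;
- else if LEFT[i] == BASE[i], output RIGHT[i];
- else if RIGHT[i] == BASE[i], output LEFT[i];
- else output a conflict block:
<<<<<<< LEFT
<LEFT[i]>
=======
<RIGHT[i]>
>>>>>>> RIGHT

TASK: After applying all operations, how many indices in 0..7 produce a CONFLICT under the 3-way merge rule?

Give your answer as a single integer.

Answer: 1

Derivation:
Final LEFT:  [bravo, juliet, alpha, hotel, juliet, india, bravo, charlie]
Final RIGHT: [charlie, alpha, alpha, hotel, juliet, echo, juliet, alpha]
i=0: L=bravo, R=charlie=BASE -> take LEFT -> bravo
i=1: BASE=india L=juliet R=alpha all differ -> CONFLICT
i=2: L=alpha R=alpha -> agree -> alpha
i=3: L=hotel R=hotel -> agree -> hotel
i=4: L=juliet R=juliet -> agree -> juliet
i=5: L=india=BASE, R=echo -> take RIGHT -> echo
i=6: L=bravo, R=juliet=BASE -> take LEFT -> bravo
i=7: L=charlie=BASE, R=alpha -> take RIGHT -> alpha
Conflict count: 1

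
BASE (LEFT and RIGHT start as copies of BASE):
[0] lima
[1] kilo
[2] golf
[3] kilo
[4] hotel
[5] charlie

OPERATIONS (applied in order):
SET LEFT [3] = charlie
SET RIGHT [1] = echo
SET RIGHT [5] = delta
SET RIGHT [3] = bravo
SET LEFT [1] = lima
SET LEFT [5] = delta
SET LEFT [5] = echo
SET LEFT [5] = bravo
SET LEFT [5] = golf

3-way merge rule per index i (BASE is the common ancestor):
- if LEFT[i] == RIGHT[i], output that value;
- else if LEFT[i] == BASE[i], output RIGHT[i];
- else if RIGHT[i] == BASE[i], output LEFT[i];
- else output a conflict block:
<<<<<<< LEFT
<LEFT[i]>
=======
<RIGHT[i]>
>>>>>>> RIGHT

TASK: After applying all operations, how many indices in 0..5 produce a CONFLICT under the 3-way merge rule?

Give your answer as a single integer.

Final LEFT:  [lima, lima, golf, charlie, hotel, golf]
Final RIGHT: [lima, echo, golf, bravo, hotel, delta]
i=0: L=lima R=lima -> agree -> lima
i=1: BASE=kilo L=lima R=echo all differ -> CONFLICT
i=2: L=golf R=golf -> agree -> golf
i=3: BASE=kilo L=charlie R=bravo all differ -> CONFLICT
i=4: L=hotel R=hotel -> agree -> hotel
i=5: BASE=charlie L=golf R=delta all differ -> CONFLICT
Conflict count: 3

Answer: 3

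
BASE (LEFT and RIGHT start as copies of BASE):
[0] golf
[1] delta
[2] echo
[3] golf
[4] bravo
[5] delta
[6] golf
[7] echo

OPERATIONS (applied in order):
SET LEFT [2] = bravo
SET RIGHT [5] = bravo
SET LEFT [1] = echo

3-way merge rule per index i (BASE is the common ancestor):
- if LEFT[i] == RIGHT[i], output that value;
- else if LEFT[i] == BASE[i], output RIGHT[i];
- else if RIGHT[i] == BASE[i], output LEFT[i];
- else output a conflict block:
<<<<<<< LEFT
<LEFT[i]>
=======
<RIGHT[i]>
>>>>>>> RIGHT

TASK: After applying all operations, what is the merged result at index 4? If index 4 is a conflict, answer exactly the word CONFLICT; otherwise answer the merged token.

Answer: bravo

Derivation:
Final LEFT:  [golf, echo, bravo, golf, bravo, delta, golf, echo]
Final RIGHT: [golf, delta, echo, golf, bravo, bravo, golf, echo]
i=0: L=golf R=golf -> agree -> golf
i=1: L=echo, R=delta=BASE -> take LEFT -> echo
i=2: L=bravo, R=echo=BASE -> take LEFT -> bravo
i=3: L=golf R=golf -> agree -> golf
i=4: L=bravo R=bravo -> agree -> bravo
i=5: L=delta=BASE, R=bravo -> take RIGHT -> bravo
i=6: L=golf R=golf -> agree -> golf
i=7: L=echo R=echo -> agree -> echo
Index 4 -> bravo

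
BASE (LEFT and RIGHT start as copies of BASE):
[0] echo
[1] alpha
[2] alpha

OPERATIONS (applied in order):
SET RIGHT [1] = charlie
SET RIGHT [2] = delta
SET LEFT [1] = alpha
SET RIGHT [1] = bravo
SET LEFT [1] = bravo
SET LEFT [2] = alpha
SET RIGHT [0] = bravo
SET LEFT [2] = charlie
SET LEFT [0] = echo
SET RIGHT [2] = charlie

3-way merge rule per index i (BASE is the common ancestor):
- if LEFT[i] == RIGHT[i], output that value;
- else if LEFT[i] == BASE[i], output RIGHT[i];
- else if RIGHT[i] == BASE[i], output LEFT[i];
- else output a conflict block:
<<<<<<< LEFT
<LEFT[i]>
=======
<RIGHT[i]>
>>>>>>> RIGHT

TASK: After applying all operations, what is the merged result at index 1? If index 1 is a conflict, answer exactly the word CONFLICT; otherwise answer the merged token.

Answer: bravo

Derivation:
Final LEFT:  [echo, bravo, charlie]
Final RIGHT: [bravo, bravo, charlie]
i=0: L=echo=BASE, R=bravo -> take RIGHT -> bravo
i=1: L=bravo R=bravo -> agree -> bravo
i=2: L=charlie R=charlie -> agree -> charlie
Index 1 -> bravo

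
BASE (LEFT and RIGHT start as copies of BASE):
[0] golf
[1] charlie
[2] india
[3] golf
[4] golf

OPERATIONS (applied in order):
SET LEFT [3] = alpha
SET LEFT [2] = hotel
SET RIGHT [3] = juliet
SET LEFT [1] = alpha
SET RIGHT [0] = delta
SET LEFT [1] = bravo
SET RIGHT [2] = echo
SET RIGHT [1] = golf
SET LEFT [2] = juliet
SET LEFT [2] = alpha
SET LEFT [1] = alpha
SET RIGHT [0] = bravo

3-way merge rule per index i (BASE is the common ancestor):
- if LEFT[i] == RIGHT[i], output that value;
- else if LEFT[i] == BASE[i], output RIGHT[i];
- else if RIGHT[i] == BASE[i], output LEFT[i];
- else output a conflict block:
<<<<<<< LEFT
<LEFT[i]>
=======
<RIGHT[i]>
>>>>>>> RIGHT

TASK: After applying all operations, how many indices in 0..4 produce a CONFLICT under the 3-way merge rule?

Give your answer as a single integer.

Answer: 3

Derivation:
Final LEFT:  [golf, alpha, alpha, alpha, golf]
Final RIGHT: [bravo, golf, echo, juliet, golf]
i=0: L=golf=BASE, R=bravo -> take RIGHT -> bravo
i=1: BASE=charlie L=alpha R=golf all differ -> CONFLICT
i=2: BASE=india L=alpha R=echo all differ -> CONFLICT
i=3: BASE=golf L=alpha R=juliet all differ -> CONFLICT
i=4: L=golf R=golf -> agree -> golf
Conflict count: 3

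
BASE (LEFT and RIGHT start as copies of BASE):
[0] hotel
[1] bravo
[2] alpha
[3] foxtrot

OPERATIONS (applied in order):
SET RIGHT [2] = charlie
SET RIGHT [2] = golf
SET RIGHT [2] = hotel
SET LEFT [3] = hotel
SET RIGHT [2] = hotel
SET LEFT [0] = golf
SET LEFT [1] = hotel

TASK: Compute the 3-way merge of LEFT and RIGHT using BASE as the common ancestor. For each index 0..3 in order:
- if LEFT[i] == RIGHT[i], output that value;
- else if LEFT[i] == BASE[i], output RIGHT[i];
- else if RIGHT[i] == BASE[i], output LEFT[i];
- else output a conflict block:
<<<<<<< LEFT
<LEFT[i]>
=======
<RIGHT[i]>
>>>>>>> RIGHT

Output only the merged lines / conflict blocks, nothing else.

Answer: golf
hotel
hotel
hotel

Derivation:
Final LEFT:  [golf, hotel, alpha, hotel]
Final RIGHT: [hotel, bravo, hotel, foxtrot]
i=0: L=golf, R=hotel=BASE -> take LEFT -> golf
i=1: L=hotel, R=bravo=BASE -> take LEFT -> hotel
i=2: L=alpha=BASE, R=hotel -> take RIGHT -> hotel
i=3: L=hotel, R=foxtrot=BASE -> take LEFT -> hotel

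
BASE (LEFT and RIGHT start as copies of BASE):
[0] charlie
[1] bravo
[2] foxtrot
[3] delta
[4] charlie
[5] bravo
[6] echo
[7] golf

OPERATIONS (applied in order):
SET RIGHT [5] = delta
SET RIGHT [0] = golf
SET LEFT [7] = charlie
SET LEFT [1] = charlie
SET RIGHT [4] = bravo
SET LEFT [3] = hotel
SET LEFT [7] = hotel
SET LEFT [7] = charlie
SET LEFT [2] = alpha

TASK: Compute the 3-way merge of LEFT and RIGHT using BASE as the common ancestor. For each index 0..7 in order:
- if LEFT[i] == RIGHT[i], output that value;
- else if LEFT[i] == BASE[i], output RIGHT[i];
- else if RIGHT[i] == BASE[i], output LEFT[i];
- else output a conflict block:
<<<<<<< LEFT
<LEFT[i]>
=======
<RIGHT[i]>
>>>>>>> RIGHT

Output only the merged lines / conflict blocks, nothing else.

Final LEFT:  [charlie, charlie, alpha, hotel, charlie, bravo, echo, charlie]
Final RIGHT: [golf, bravo, foxtrot, delta, bravo, delta, echo, golf]
i=0: L=charlie=BASE, R=golf -> take RIGHT -> golf
i=1: L=charlie, R=bravo=BASE -> take LEFT -> charlie
i=2: L=alpha, R=foxtrot=BASE -> take LEFT -> alpha
i=3: L=hotel, R=delta=BASE -> take LEFT -> hotel
i=4: L=charlie=BASE, R=bravo -> take RIGHT -> bravo
i=5: L=bravo=BASE, R=delta -> take RIGHT -> delta
i=6: L=echo R=echo -> agree -> echo
i=7: L=charlie, R=golf=BASE -> take LEFT -> charlie

Answer: golf
charlie
alpha
hotel
bravo
delta
echo
charlie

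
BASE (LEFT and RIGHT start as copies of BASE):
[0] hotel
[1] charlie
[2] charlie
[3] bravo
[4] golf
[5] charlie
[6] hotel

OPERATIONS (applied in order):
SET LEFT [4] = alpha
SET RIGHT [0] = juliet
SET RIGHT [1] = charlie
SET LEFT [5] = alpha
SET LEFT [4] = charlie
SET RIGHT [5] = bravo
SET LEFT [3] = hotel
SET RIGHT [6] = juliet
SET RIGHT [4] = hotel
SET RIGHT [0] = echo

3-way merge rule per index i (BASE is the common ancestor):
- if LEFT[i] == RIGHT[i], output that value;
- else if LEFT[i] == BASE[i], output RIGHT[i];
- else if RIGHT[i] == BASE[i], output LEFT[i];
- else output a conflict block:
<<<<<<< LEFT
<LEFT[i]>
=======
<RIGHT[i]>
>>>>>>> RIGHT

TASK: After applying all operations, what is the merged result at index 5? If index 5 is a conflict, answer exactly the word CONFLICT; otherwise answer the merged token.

Answer: CONFLICT

Derivation:
Final LEFT:  [hotel, charlie, charlie, hotel, charlie, alpha, hotel]
Final RIGHT: [echo, charlie, charlie, bravo, hotel, bravo, juliet]
i=0: L=hotel=BASE, R=echo -> take RIGHT -> echo
i=1: L=charlie R=charlie -> agree -> charlie
i=2: L=charlie R=charlie -> agree -> charlie
i=3: L=hotel, R=bravo=BASE -> take LEFT -> hotel
i=4: BASE=golf L=charlie R=hotel all differ -> CONFLICT
i=5: BASE=charlie L=alpha R=bravo all differ -> CONFLICT
i=6: L=hotel=BASE, R=juliet -> take RIGHT -> juliet
Index 5 -> CONFLICT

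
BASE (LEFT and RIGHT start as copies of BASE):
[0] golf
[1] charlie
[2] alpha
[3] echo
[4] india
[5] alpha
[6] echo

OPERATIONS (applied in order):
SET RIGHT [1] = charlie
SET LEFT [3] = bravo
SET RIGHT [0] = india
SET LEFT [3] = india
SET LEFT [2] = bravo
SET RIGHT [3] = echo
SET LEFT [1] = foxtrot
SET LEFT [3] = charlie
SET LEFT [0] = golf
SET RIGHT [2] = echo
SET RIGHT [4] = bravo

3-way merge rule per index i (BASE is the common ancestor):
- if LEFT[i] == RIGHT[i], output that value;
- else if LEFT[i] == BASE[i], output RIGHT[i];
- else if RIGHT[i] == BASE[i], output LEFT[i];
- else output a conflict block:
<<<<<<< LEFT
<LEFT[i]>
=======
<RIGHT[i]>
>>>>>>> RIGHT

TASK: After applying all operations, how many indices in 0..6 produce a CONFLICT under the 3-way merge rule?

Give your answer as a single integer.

Final LEFT:  [golf, foxtrot, bravo, charlie, india, alpha, echo]
Final RIGHT: [india, charlie, echo, echo, bravo, alpha, echo]
i=0: L=golf=BASE, R=india -> take RIGHT -> india
i=1: L=foxtrot, R=charlie=BASE -> take LEFT -> foxtrot
i=2: BASE=alpha L=bravo R=echo all differ -> CONFLICT
i=3: L=charlie, R=echo=BASE -> take LEFT -> charlie
i=4: L=india=BASE, R=bravo -> take RIGHT -> bravo
i=5: L=alpha R=alpha -> agree -> alpha
i=6: L=echo R=echo -> agree -> echo
Conflict count: 1

Answer: 1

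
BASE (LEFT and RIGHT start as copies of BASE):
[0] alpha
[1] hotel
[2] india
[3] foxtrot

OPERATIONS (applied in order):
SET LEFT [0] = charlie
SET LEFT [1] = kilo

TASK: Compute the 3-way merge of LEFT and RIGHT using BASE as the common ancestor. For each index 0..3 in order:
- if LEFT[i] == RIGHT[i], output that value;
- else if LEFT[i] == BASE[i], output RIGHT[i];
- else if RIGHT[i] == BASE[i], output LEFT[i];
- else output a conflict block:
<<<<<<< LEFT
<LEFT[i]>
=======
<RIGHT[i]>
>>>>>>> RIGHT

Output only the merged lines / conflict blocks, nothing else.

Answer: charlie
kilo
india
foxtrot

Derivation:
Final LEFT:  [charlie, kilo, india, foxtrot]
Final RIGHT: [alpha, hotel, india, foxtrot]
i=0: L=charlie, R=alpha=BASE -> take LEFT -> charlie
i=1: L=kilo, R=hotel=BASE -> take LEFT -> kilo
i=2: L=india R=india -> agree -> india
i=3: L=foxtrot R=foxtrot -> agree -> foxtrot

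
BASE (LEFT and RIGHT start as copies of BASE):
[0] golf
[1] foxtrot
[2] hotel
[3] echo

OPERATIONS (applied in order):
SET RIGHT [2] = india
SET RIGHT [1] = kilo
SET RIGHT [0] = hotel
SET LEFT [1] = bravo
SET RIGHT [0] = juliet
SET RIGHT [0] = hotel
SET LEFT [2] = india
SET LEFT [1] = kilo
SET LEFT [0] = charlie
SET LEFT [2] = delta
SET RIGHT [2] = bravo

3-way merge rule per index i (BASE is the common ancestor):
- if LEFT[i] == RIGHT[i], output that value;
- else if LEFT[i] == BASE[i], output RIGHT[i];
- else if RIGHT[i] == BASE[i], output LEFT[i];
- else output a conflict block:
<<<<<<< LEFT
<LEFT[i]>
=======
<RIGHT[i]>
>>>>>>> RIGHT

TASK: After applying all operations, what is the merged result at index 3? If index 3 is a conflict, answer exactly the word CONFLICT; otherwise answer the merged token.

Answer: echo

Derivation:
Final LEFT:  [charlie, kilo, delta, echo]
Final RIGHT: [hotel, kilo, bravo, echo]
i=0: BASE=golf L=charlie R=hotel all differ -> CONFLICT
i=1: L=kilo R=kilo -> agree -> kilo
i=2: BASE=hotel L=delta R=bravo all differ -> CONFLICT
i=3: L=echo R=echo -> agree -> echo
Index 3 -> echo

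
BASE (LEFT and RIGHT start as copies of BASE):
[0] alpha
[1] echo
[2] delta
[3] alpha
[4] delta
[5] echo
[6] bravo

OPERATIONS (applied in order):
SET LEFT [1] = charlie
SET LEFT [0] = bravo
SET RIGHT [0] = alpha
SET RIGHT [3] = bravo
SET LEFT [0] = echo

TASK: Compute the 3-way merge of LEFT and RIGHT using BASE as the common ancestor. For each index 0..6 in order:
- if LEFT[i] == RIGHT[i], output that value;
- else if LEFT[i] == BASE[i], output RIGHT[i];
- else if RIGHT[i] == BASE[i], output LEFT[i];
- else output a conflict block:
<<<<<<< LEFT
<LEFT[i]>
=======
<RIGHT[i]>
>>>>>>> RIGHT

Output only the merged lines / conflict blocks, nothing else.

Final LEFT:  [echo, charlie, delta, alpha, delta, echo, bravo]
Final RIGHT: [alpha, echo, delta, bravo, delta, echo, bravo]
i=0: L=echo, R=alpha=BASE -> take LEFT -> echo
i=1: L=charlie, R=echo=BASE -> take LEFT -> charlie
i=2: L=delta R=delta -> agree -> delta
i=3: L=alpha=BASE, R=bravo -> take RIGHT -> bravo
i=4: L=delta R=delta -> agree -> delta
i=5: L=echo R=echo -> agree -> echo
i=6: L=bravo R=bravo -> agree -> bravo

Answer: echo
charlie
delta
bravo
delta
echo
bravo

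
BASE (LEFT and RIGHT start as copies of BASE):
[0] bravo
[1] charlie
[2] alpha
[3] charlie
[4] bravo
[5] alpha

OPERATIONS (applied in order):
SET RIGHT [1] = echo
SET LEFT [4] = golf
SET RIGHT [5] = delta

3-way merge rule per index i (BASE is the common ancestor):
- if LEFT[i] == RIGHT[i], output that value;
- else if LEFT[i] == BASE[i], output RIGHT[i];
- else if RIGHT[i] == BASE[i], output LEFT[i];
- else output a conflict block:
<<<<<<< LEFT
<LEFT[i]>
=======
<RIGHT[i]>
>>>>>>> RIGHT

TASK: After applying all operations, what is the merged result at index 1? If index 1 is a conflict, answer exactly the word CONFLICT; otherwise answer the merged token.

Final LEFT:  [bravo, charlie, alpha, charlie, golf, alpha]
Final RIGHT: [bravo, echo, alpha, charlie, bravo, delta]
i=0: L=bravo R=bravo -> agree -> bravo
i=1: L=charlie=BASE, R=echo -> take RIGHT -> echo
i=2: L=alpha R=alpha -> agree -> alpha
i=3: L=charlie R=charlie -> agree -> charlie
i=4: L=golf, R=bravo=BASE -> take LEFT -> golf
i=5: L=alpha=BASE, R=delta -> take RIGHT -> delta
Index 1 -> echo

Answer: echo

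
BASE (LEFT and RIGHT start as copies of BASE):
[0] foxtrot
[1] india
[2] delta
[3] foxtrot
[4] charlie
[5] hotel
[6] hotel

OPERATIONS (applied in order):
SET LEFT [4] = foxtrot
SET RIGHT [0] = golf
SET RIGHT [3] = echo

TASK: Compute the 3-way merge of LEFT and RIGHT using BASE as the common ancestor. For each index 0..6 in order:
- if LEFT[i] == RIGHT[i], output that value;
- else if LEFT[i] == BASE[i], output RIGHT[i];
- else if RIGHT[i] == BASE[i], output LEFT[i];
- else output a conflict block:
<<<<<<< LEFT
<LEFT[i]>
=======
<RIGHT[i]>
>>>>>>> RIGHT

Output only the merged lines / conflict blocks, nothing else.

Answer: golf
india
delta
echo
foxtrot
hotel
hotel

Derivation:
Final LEFT:  [foxtrot, india, delta, foxtrot, foxtrot, hotel, hotel]
Final RIGHT: [golf, india, delta, echo, charlie, hotel, hotel]
i=0: L=foxtrot=BASE, R=golf -> take RIGHT -> golf
i=1: L=india R=india -> agree -> india
i=2: L=delta R=delta -> agree -> delta
i=3: L=foxtrot=BASE, R=echo -> take RIGHT -> echo
i=4: L=foxtrot, R=charlie=BASE -> take LEFT -> foxtrot
i=5: L=hotel R=hotel -> agree -> hotel
i=6: L=hotel R=hotel -> agree -> hotel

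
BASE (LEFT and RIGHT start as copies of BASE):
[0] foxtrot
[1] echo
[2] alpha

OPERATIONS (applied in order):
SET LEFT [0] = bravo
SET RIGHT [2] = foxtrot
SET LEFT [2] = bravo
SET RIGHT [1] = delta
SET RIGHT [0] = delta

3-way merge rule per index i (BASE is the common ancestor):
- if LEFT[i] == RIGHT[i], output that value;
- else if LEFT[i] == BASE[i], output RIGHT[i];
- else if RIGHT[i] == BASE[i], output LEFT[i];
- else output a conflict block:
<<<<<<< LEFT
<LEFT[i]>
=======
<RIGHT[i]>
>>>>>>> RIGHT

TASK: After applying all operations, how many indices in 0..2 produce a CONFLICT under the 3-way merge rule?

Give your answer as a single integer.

Answer: 2

Derivation:
Final LEFT:  [bravo, echo, bravo]
Final RIGHT: [delta, delta, foxtrot]
i=0: BASE=foxtrot L=bravo R=delta all differ -> CONFLICT
i=1: L=echo=BASE, R=delta -> take RIGHT -> delta
i=2: BASE=alpha L=bravo R=foxtrot all differ -> CONFLICT
Conflict count: 2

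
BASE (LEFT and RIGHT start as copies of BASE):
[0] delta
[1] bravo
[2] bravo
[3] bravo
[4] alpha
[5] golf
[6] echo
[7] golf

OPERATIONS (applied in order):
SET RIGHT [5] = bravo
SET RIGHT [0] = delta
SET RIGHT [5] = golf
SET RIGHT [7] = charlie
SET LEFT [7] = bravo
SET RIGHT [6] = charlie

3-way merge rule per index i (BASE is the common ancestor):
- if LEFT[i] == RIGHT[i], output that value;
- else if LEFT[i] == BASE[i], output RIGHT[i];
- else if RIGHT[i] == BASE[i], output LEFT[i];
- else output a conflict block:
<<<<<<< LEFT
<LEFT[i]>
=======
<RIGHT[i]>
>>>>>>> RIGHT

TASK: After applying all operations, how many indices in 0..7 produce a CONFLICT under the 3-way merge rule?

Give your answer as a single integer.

Answer: 1

Derivation:
Final LEFT:  [delta, bravo, bravo, bravo, alpha, golf, echo, bravo]
Final RIGHT: [delta, bravo, bravo, bravo, alpha, golf, charlie, charlie]
i=0: L=delta R=delta -> agree -> delta
i=1: L=bravo R=bravo -> agree -> bravo
i=2: L=bravo R=bravo -> agree -> bravo
i=3: L=bravo R=bravo -> agree -> bravo
i=4: L=alpha R=alpha -> agree -> alpha
i=5: L=golf R=golf -> agree -> golf
i=6: L=echo=BASE, R=charlie -> take RIGHT -> charlie
i=7: BASE=golf L=bravo R=charlie all differ -> CONFLICT
Conflict count: 1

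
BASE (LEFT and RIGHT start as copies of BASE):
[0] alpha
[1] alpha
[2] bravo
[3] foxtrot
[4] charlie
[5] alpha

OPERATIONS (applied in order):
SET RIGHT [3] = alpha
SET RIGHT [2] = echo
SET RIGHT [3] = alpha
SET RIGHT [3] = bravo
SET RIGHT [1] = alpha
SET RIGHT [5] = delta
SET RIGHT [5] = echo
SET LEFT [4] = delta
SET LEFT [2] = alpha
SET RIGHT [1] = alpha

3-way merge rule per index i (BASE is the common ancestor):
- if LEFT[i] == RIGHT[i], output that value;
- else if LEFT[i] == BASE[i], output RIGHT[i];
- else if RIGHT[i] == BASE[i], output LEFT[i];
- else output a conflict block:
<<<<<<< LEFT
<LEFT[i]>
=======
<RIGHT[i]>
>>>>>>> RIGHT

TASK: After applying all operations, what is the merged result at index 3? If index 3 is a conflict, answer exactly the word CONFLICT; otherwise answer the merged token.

Answer: bravo

Derivation:
Final LEFT:  [alpha, alpha, alpha, foxtrot, delta, alpha]
Final RIGHT: [alpha, alpha, echo, bravo, charlie, echo]
i=0: L=alpha R=alpha -> agree -> alpha
i=1: L=alpha R=alpha -> agree -> alpha
i=2: BASE=bravo L=alpha R=echo all differ -> CONFLICT
i=3: L=foxtrot=BASE, R=bravo -> take RIGHT -> bravo
i=4: L=delta, R=charlie=BASE -> take LEFT -> delta
i=5: L=alpha=BASE, R=echo -> take RIGHT -> echo
Index 3 -> bravo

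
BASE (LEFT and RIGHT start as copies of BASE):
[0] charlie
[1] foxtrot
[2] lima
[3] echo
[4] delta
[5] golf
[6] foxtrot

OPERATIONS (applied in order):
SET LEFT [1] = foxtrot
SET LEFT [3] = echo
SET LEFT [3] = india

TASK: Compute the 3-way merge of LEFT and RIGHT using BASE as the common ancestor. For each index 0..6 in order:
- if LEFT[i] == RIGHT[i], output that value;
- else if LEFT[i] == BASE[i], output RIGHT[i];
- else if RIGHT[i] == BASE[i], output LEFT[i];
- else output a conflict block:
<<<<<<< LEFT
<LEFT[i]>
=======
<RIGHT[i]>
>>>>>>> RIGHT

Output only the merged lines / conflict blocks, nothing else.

Answer: charlie
foxtrot
lima
india
delta
golf
foxtrot

Derivation:
Final LEFT:  [charlie, foxtrot, lima, india, delta, golf, foxtrot]
Final RIGHT: [charlie, foxtrot, lima, echo, delta, golf, foxtrot]
i=0: L=charlie R=charlie -> agree -> charlie
i=1: L=foxtrot R=foxtrot -> agree -> foxtrot
i=2: L=lima R=lima -> agree -> lima
i=3: L=india, R=echo=BASE -> take LEFT -> india
i=4: L=delta R=delta -> agree -> delta
i=5: L=golf R=golf -> agree -> golf
i=6: L=foxtrot R=foxtrot -> agree -> foxtrot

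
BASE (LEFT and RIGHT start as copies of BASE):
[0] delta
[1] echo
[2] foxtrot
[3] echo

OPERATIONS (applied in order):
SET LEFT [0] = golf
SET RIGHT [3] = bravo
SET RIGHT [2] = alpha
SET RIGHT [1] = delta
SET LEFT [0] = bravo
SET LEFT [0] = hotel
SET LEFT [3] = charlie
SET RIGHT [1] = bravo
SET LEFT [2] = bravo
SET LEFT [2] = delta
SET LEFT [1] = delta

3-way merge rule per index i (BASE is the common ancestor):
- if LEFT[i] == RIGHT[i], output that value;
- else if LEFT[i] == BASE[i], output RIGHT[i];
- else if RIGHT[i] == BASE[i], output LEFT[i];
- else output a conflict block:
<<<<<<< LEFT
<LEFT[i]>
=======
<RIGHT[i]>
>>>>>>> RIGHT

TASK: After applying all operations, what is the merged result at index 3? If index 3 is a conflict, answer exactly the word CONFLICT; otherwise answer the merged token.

Answer: CONFLICT

Derivation:
Final LEFT:  [hotel, delta, delta, charlie]
Final RIGHT: [delta, bravo, alpha, bravo]
i=0: L=hotel, R=delta=BASE -> take LEFT -> hotel
i=1: BASE=echo L=delta R=bravo all differ -> CONFLICT
i=2: BASE=foxtrot L=delta R=alpha all differ -> CONFLICT
i=3: BASE=echo L=charlie R=bravo all differ -> CONFLICT
Index 3 -> CONFLICT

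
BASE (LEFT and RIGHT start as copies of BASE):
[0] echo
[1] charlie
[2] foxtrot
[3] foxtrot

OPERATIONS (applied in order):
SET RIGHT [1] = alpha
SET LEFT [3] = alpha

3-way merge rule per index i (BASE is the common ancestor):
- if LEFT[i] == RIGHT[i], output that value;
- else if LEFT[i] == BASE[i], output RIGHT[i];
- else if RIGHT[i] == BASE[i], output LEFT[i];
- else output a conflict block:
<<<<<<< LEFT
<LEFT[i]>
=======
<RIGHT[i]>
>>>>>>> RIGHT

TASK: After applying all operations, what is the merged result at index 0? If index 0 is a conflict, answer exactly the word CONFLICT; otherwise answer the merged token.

Final LEFT:  [echo, charlie, foxtrot, alpha]
Final RIGHT: [echo, alpha, foxtrot, foxtrot]
i=0: L=echo R=echo -> agree -> echo
i=1: L=charlie=BASE, R=alpha -> take RIGHT -> alpha
i=2: L=foxtrot R=foxtrot -> agree -> foxtrot
i=3: L=alpha, R=foxtrot=BASE -> take LEFT -> alpha
Index 0 -> echo

Answer: echo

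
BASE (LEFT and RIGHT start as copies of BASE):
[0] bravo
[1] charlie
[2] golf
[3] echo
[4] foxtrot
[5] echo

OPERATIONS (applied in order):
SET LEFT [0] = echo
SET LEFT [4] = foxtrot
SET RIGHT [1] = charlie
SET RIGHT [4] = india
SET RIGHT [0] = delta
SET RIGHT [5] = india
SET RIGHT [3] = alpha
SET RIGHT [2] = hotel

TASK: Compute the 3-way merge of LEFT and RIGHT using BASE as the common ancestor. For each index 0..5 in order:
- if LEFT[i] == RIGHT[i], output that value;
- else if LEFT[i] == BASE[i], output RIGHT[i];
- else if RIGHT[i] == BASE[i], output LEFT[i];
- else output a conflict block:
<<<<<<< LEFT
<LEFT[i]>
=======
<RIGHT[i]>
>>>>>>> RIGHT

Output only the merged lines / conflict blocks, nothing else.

Answer: <<<<<<< LEFT
echo
=======
delta
>>>>>>> RIGHT
charlie
hotel
alpha
india
india

Derivation:
Final LEFT:  [echo, charlie, golf, echo, foxtrot, echo]
Final RIGHT: [delta, charlie, hotel, alpha, india, india]
i=0: BASE=bravo L=echo R=delta all differ -> CONFLICT
i=1: L=charlie R=charlie -> agree -> charlie
i=2: L=golf=BASE, R=hotel -> take RIGHT -> hotel
i=3: L=echo=BASE, R=alpha -> take RIGHT -> alpha
i=4: L=foxtrot=BASE, R=india -> take RIGHT -> india
i=5: L=echo=BASE, R=india -> take RIGHT -> india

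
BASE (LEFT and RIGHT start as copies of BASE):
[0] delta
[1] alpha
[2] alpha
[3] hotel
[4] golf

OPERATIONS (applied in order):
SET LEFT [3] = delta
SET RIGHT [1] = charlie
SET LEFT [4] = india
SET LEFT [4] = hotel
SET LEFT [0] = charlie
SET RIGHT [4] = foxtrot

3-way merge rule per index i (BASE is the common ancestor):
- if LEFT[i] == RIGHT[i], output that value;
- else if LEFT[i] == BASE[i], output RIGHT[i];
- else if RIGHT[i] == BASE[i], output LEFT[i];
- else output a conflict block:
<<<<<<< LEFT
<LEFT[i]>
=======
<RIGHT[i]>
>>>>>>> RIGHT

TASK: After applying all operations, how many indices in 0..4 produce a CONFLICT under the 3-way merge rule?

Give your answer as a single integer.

Final LEFT:  [charlie, alpha, alpha, delta, hotel]
Final RIGHT: [delta, charlie, alpha, hotel, foxtrot]
i=0: L=charlie, R=delta=BASE -> take LEFT -> charlie
i=1: L=alpha=BASE, R=charlie -> take RIGHT -> charlie
i=2: L=alpha R=alpha -> agree -> alpha
i=3: L=delta, R=hotel=BASE -> take LEFT -> delta
i=4: BASE=golf L=hotel R=foxtrot all differ -> CONFLICT
Conflict count: 1

Answer: 1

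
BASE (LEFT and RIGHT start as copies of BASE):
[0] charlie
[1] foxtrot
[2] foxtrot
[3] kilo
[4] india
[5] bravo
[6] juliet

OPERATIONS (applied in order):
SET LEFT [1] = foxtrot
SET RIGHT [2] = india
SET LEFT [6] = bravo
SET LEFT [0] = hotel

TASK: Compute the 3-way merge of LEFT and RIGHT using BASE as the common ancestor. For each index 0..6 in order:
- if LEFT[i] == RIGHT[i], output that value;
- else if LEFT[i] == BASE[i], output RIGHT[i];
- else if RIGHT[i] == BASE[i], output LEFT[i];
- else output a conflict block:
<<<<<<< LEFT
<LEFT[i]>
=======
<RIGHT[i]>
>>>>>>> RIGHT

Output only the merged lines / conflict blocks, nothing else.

Answer: hotel
foxtrot
india
kilo
india
bravo
bravo

Derivation:
Final LEFT:  [hotel, foxtrot, foxtrot, kilo, india, bravo, bravo]
Final RIGHT: [charlie, foxtrot, india, kilo, india, bravo, juliet]
i=0: L=hotel, R=charlie=BASE -> take LEFT -> hotel
i=1: L=foxtrot R=foxtrot -> agree -> foxtrot
i=2: L=foxtrot=BASE, R=india -> take RIGHT -> india
i=3: L=kilo R=kilo -> agree -> kilo
i=4: L=india R=india -> agree -> india
i=5: L=bravo R=bravo -> agree -> bravo
i=6: L=bravo, R=juliet=BASE -> take LEFT -> bravo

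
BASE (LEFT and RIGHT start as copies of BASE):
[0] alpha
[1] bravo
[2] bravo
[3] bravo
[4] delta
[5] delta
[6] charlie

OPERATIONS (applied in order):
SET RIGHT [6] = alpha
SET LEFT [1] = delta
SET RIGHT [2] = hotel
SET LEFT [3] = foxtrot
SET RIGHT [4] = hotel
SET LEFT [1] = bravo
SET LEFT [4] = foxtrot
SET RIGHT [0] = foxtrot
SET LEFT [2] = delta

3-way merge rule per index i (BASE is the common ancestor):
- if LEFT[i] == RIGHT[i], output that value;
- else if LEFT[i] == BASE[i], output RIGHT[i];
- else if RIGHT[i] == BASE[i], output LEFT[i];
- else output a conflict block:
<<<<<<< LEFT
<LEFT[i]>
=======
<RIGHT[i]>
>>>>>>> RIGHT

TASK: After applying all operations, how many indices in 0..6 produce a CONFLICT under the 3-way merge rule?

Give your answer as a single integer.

Final LEFT:  [alpha, bravo, delta, foxtrot, foxtrot, delta, charlie]
Final RIGHT: [foxtrot, bravo, hotel, bravo, hotel, delta, alpha]
i=0: L=alpha=BASE, R=foxtrot -> take RIGHT -> foxtrot
i=1: L=bravo R=bravo -> agree -> bravo
i=2: BASE=bravo L=delta R=hotel all differ -> CONFLICT
i=3: L=foxtrot, R=bravo=BASE -> take LEFT -> foxtrot
i=4: BASE=delta L=foxtrot R=hotel all differ -> CONFLICT
i=5: L=delta R=delta -> agree -> delta
i=6: L=charlie=BASE, R=alpha -> take RIGHT -> alpha
Conflict count: 2

Answer: 2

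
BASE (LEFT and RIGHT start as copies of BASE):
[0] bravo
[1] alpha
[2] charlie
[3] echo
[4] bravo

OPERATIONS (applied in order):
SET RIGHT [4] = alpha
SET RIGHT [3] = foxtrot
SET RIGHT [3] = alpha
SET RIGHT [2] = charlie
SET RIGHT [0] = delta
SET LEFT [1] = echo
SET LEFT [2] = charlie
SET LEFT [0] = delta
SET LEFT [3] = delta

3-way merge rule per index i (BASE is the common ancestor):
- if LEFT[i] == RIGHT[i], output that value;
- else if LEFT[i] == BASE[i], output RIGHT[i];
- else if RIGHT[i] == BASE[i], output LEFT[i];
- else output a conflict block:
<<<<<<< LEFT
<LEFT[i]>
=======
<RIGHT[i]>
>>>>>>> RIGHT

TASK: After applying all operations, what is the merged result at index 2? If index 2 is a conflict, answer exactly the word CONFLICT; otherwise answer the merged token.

Final LEFT:  [delta, echo, charlie, delta, bravo]
Final RIGHT: [delta, alpha, charlie, alpha, alpha]
i=0: L=delta R=delta -> agree -> delta
i=1: L=echo, R=alpha=BASE -> take LEFT -> echo
i=2: L=charlie R=charlie -> agree -> charlie
i=3: BASE=echo L=delta R=alpha all differ -> CONFLICT
i=4: L=bravo=BASE, R=alpha -> take RIGHT -> alpha
Index 2 -> charlie

Answer: charlie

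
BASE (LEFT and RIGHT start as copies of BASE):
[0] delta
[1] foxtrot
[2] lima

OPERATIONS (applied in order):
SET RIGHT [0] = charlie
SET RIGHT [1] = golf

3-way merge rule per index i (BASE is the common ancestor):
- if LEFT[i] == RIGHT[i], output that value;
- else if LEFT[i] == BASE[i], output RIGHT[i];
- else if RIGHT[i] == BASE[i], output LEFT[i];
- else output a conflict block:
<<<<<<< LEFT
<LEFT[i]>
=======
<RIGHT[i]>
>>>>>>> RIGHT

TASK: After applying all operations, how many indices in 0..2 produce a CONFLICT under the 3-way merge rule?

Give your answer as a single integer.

Answer: 0

Derivation:
Final LEFT:  [delta, foxtrot, lima]
Final RIGHT: [charlie, golf, lima]
i=0: L=delta=BASE, R=charlie -> take RIGHT -> charlie
i=1: L=foxtrot=BASE, R=golf -> take RIGHT -> golf
i=2: L=lima R=lima -> agree -> lima
Conflict count: 0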